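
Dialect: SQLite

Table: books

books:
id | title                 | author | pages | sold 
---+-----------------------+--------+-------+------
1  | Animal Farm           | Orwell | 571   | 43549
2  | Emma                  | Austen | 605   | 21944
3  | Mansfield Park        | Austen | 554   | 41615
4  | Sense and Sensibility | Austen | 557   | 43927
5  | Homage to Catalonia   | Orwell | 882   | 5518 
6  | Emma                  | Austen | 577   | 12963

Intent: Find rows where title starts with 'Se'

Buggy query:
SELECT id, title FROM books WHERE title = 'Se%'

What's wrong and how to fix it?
Bug: Wildcards only work with LIKE; '=' treats '%' as a literal character

Fix: Use LIKE for wildcard pattern matching

Corrected query:
SELECT id, title FROM books WHERE title LIKE 'Se%'

Result:
id | title                
---+----------------------
4  | Sense and Sensibility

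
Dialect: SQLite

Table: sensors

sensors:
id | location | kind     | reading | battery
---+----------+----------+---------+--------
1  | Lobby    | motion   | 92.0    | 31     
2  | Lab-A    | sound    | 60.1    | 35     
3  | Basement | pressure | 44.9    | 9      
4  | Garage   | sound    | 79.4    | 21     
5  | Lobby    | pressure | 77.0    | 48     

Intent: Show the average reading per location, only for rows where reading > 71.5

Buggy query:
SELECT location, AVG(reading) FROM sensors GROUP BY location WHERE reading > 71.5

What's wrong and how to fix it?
Bug: Row-level WHERE must come before GROUP BY in the clause order

Fix: Place WHERE between FROM and GROUP BY

Corrected query:
SELECT location, AVG(reading) FROM sensors WHERE reading > 71.5 GROUP BY location

Result:
location | AVG(reading)
---------+-------------
Garage   | 79.4        
Lobby    | 84.5        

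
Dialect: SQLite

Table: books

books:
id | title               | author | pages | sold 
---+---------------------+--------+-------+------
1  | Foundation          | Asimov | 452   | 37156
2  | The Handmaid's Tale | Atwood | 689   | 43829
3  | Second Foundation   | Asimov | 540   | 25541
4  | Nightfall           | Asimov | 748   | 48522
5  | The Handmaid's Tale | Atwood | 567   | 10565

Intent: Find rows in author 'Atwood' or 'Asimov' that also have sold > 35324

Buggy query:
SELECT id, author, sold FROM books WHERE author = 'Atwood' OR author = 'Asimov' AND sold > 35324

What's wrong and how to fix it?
Bug: Without parentheses, AND is evaluated before OR, so the sold filter only applies to the 'Asimov' branch

Fix: Group the OR with parentheses (or use IN), then AND the threshold

Corrected query:
SELECT id, author, sold FROM books WHERE (author = 'Atwood' OR author = 'Asimov') AND sold > 35324

Result:
id | author | sold 
---+--------+------
1  | Asimov | 37156
2  | Atwood | 43829
4  | Asimov | 48522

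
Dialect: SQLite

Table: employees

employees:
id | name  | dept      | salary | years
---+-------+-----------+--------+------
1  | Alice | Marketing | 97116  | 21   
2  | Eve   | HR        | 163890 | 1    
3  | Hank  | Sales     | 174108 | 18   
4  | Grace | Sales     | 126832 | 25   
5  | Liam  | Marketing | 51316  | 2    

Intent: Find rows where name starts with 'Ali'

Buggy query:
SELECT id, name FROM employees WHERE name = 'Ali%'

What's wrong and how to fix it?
Bug: Wildcards only work with LIKE; '=' treats '%' as a literal character

Fix: Replace '=' with LIKE so 'Ali%' is treated as a pattern

Corrected query:
SELECT id, name FROM employees WHERE name LIKE 'Ali%'

Result:
id | name 
---+------
1  | Alice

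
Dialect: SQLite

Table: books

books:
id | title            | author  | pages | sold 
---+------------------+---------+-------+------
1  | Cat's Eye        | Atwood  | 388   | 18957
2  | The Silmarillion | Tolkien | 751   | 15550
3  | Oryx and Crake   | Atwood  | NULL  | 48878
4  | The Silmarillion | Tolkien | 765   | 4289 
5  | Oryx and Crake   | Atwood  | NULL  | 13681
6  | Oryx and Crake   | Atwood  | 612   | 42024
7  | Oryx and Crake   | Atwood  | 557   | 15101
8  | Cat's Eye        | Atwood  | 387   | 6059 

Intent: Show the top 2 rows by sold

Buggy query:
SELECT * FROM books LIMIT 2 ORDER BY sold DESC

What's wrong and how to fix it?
Bug: ORDER BY cannot follow LIMIT; LIMIT is the final clause

Fix: Swap the clauses: ORDER BY first, then LIMIT

Corrected query:
SELECT * FROM books ORDER BY sold DESC LIMIT 2

Result:
id | title          | author | pages | sold 
---+----------------+--------+-------+------
3  | Oryx and Crake | Atwood | NULL  | 48878
6  | Oryx and Crake | Atwood | 612   | 42024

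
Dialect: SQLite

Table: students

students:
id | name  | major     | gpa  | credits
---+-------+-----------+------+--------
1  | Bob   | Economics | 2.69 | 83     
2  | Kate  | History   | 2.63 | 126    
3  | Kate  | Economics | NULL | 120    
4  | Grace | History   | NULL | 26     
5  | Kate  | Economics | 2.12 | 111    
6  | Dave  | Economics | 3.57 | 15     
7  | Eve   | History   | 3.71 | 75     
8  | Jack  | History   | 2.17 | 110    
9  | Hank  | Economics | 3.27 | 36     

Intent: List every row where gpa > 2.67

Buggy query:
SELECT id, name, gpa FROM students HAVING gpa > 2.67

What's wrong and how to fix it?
Bug: HAVING filters the output of aggregation, but this query has no GROUP BY and no aggregate functions, so SQLite rejects it (HAVING clause on a non-aggregate query); the condition here is per row

Fix: Replace HAVING with WHERE since the condition applies to individual rows

Corrected query:
SELECT id, name, gpa FROM students WHERE gpa > 2.67

Result:
id | name | gpa 
---+------+-----
1  | Bob  | 2.69
6  | Dave | 3.57
7  | Eve  | 3.71
9  | Hank | 3.27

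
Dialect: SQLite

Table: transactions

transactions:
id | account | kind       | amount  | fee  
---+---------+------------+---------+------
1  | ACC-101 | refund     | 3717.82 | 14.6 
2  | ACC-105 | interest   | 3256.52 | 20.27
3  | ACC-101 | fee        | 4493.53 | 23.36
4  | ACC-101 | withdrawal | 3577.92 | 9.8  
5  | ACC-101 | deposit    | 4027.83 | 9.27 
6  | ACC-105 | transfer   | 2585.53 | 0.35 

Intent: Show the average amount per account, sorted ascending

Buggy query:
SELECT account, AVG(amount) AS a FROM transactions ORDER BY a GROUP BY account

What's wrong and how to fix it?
Bug: ORDER BY appears before GROUP BY; SQL clause order requires GROUP BY first

Fix: Move ORDER BY to the end, after GROUP BY

Corrected query:
SELECT account, AVG(amount) AS a FROM transactions GROUP BY account ORDER BY a

Result:
account | a       
--------+---------
ACC-105 | 2921.025
ACC-101 | 3954.275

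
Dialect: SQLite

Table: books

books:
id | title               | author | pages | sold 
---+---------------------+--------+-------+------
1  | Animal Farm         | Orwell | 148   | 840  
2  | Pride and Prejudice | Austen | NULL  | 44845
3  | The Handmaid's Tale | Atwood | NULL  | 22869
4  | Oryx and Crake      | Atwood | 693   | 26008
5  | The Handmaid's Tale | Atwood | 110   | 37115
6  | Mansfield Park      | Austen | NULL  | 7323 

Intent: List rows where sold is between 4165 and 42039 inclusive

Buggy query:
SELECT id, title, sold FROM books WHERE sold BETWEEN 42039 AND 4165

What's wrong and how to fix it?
Bug: BETWEEN expects the lower bound first; with 42039 AND 4165 the range is empty

Fix: Write BETWEEN 4165 AND 42039

Corrected query:
SELECT id, title, sold FROM books WHERE sold BETWEEN 4165 AND 42039

Result:
id | title               | sold 
---+---------------------+------
3  | The Handmaid's Tale | 22869
4  | Oryx and Crake      | 26008
5  | The Handmaid's Tale | 37115
6  | Mansfield Park      | 7323 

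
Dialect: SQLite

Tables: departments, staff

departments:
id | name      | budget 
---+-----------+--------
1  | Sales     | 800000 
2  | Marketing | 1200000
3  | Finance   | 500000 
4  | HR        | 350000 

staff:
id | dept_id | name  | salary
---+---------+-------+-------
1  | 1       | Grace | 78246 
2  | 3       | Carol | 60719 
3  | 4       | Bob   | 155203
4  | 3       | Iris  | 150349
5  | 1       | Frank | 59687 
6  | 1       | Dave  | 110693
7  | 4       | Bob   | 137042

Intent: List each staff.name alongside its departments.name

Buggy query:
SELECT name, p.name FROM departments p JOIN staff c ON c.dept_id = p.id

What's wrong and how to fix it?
Bug: Both tables have a 'name' column; the unqualified reference is ambiguous

Fix: Qualify the column with its table alias (c.name)

Corrected query:
SELECT c.name, p.name FROM departments p JOIN staff c ON c.dept_id = p.id

Result:
name  | name   
------+--------
Grace | Sales  
Carol | Finance
Bob   | HR     
Iris  | Finance
Frank | Sales  
Dave  | Sales  
Bob   | HR     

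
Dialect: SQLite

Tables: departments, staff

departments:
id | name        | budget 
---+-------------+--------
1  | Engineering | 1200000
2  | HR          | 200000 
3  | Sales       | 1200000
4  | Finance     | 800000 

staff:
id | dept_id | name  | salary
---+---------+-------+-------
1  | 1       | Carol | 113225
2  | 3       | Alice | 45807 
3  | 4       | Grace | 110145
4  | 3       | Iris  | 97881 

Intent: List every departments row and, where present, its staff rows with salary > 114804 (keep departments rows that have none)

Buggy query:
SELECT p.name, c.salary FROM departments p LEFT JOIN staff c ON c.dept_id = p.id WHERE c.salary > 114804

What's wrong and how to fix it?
Bug: A WHERE condition on the right-hand table after LEFT JOIN drops unmatched parents

Fix: Move the right-table condition into the ON clause so unmatched parents are kept

Corrected query:
SELECT p.name, c.salary FROM departments p LEFT JOIN staff c ON c.dept_id = p.id AND c.salary > 114804

Result:
name        | salary
------------+-------
Engineering | NULL  
HR          | NULL  
Sales       | NULL  
Finance     | NULL  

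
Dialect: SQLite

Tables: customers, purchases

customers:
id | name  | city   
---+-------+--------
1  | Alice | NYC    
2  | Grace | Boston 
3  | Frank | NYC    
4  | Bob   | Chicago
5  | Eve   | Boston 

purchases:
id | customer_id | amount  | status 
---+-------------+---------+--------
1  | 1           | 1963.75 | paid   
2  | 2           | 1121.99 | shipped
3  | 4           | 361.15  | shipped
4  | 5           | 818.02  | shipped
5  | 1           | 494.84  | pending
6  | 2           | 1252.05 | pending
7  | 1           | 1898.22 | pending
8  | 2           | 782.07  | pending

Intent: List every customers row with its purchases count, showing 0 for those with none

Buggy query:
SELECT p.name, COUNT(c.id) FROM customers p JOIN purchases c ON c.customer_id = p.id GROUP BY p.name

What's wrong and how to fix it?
Bug: An inner join excludes parents with zero children

Fix: Switch to LEFT JOIN to retain unmatched parent rows

Corrected query:
SELECT p.name, COUNT(c.id) FROM customers p LEFT JOIN purchases c ON c.customer_id = p.id GROUP BY p.name

Result:
name  | COUNT(c.id)
------+------------
Alice | 3          
Bob   | 1          
Eve   | 1          
Frank | 0          
Grace | 3          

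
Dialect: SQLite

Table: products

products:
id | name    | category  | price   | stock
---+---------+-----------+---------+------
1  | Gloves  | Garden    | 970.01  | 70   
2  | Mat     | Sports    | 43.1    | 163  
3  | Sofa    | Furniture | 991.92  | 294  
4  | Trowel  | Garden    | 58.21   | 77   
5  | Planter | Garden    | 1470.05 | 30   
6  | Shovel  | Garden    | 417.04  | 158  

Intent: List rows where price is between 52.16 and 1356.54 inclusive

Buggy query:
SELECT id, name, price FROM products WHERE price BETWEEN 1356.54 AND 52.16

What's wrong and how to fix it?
Bug: The bounds are reversed; BETWEEN a AND b requires a <= b to match anything

Fix: Write BETWEEN 52.16 AND 1356.54

Corrected query:
SELECT id, name, price FROM products WHERE price BETWEEN 52.16 AND 1356.54

Result:
id | name   | price 
---+--------+-------
1  | Gloves | 970.01
3  | Sofa   | 991.92
4  | Trowel | 58.21 
6  | Shovel | 417.04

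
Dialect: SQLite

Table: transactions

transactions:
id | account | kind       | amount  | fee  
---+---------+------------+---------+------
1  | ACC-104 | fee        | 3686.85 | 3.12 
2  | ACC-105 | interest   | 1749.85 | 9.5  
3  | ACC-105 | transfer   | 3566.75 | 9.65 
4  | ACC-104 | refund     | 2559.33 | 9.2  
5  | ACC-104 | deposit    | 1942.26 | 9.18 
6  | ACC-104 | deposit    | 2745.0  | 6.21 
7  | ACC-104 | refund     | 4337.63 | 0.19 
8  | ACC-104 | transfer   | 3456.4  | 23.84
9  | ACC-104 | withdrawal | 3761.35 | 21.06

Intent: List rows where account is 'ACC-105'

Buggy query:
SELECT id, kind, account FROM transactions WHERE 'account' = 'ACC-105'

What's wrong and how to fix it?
Bug: 'account' in single quotes is a string literal, not the column; the comparison is literal-vs-literal and never true

Fix: Remove the quotes around the column name (or use double quotes for an identifier)

Corrected query:
SELECT id, kind, account FROM transactions WHERE account = 'ACC-105'

Result:
id | kind     | account
---+----------+--------
2  | interest | ACC-105
3  | transfer | ACC-105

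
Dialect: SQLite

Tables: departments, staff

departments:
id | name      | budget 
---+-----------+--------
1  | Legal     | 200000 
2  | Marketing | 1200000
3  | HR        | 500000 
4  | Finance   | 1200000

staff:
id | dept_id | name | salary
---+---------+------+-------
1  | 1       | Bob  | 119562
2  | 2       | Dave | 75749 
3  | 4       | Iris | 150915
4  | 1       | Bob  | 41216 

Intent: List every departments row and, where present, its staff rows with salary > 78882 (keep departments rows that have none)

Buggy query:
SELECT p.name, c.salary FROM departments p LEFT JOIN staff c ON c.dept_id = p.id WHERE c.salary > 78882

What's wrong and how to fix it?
Bug: Filtering c.salary in WHERE discards the NULL rows produced by LEFT JOIN, turning it into an inner join

Fix: Put 'c.salary > 78882' in the JOIN's ON clause instead of WHERE

Corrected query:
SELECT p.name, c.salary FROM departments p LEFT JOIN staff c ON c.dept_id = p.id AND c.salary > 78882

Result:
name      | salary
----------+-------
Legal     | 119562
Marketing | NULL  
HR        | NULL  
Finance   | 150915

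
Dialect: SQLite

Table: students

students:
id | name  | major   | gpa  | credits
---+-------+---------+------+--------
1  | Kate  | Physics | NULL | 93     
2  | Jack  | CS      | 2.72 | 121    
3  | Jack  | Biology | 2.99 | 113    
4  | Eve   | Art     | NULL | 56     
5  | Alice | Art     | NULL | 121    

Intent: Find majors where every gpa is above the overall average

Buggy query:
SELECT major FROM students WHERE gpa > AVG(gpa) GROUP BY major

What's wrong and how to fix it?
Bug: WHERE evaluates per row before aggregation, so AVG() is unavailable

Fix: Use a subquery for AVG and a HAVING MIN(...) filter so the condition holds for every row in the group

Corrected query:
SELECT major FROM students GROUP BY major HAVING MIN(gpa) > (SELECT AVG(gpa) FROM students)

Result:
major  
-------
Biology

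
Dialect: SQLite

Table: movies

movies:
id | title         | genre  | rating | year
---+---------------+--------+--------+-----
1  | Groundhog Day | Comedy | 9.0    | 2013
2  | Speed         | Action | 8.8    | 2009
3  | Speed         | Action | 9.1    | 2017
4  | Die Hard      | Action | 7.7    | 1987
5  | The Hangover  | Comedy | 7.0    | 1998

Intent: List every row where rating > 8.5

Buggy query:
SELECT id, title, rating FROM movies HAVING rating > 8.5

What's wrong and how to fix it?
Bug: HAVING filters the output of aggregation, but this query has no GROUP BY and no aggregate functions, so SQLite rejects it (HAVING clause on a non-aggregate query); the condition here is per row

Fix: Replace HAVING with WHERE since the condition applies to individual rows

Corrected query:
SELECT id, title, rating FROM movies WHERE rating > 8.5

Result:
id | title         | rating
---+---------------+-------
1  | Groundhog Day | 9     
2  | Speed         | 8.8   
3  | Speed         | 9.1   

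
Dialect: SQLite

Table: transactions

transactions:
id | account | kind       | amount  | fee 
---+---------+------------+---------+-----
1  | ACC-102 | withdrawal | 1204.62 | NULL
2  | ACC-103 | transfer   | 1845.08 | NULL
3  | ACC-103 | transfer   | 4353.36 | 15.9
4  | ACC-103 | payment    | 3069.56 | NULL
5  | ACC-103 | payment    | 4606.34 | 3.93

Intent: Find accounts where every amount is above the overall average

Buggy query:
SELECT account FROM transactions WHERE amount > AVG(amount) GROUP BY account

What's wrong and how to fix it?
Bug: WHERE evaluates per row before aggregation, so AVG() is unavailable

Fix: Use a subquery for AVG and a HAVING MIN(...) filter so the condition holds for every row in the group

Corrected query:
SELECT account FROM transactions GROUP BY account HAVING MIN(amount) > (SELECT AVG(amount) FROM transactions)

Result:
(no rows)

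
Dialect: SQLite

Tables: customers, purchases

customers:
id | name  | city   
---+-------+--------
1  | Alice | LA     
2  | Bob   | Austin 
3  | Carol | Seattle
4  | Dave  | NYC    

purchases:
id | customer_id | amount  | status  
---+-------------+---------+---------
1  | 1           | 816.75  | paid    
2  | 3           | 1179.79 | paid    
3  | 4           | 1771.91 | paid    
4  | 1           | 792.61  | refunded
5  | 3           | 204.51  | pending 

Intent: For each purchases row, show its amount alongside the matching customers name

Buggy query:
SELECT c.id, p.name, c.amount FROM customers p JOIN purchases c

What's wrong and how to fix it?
Bug: Missing join condition: each purchases row is matched to all customers rows instead of just its own

Fix: Add ON c.customer_id = p.id to the JOIN

Corrected query:
SELECT c.id, p.name, c.amount FROM customers p JOIN purchases c ON c.customer_id = p.id

Result:
id | name  | amount 
---+-------+--------
1  | Alice | 816.75 
2  | Carol | 1179.79
3  | Dave  | 1771.91
4  | Alice | 792.61 
5  | Carol | 204.51 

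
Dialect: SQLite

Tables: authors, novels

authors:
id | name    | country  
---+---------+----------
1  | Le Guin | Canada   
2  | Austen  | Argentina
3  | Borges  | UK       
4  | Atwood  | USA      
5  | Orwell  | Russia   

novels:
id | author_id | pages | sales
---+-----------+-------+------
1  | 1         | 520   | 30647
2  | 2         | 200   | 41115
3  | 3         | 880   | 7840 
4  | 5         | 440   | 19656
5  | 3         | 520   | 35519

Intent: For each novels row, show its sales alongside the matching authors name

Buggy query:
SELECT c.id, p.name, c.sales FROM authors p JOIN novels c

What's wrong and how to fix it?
Bug: Missing join condition: each novels row is matched to all authors rows instead of just its own

Fix: Add ON c.author_id = p.id to the JOIN

Corrected query:
SELECT c.id, p.name, c.sales FROM authors p JOIN novels c ON c.author_id = p.id

Result:
id | name    | sales
---+---------+------
1  | Le Guin | 30647
2  | Austen  | 41115
3  | Borges  | 7840 
4  | Orwell  | 19656
5  | Borges  | 35519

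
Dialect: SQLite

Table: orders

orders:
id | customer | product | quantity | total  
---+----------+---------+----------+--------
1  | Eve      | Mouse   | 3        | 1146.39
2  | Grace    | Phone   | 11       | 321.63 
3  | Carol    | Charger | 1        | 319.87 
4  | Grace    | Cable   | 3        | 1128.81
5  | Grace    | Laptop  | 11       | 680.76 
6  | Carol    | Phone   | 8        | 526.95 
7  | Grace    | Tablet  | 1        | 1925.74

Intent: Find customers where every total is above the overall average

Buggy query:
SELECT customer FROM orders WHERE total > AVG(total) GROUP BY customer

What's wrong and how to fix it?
Bug: AVG() is an aggregate; it can't sit directly in WHERE

Fix: Use a subquery for AVG and a HAVING MIN(...) filter so the condition holds for every row in the group

Corrected query:
SELECT customer FROM orders GROUP BY customer HAVING MIN(total) > (SELECT AVG(total) FROM orders)

Result:
customer
--------
Eve     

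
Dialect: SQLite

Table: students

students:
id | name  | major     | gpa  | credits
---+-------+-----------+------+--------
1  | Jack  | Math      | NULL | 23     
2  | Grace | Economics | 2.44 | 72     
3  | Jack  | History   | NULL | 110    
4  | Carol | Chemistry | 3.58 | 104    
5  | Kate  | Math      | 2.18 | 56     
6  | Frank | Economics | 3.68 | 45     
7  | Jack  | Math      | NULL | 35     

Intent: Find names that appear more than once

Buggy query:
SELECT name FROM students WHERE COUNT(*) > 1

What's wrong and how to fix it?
Bug: WHERE can't reference COUNT(*); aggregates are computed after WHERE

Fix: GROUP BY name, then filter groups with HAVING COUNT(*) > 1

Corrected query:
SELECT name FROM students GROUP BY name HAVING COUNT(*) > 1

Result:
name
----
Jack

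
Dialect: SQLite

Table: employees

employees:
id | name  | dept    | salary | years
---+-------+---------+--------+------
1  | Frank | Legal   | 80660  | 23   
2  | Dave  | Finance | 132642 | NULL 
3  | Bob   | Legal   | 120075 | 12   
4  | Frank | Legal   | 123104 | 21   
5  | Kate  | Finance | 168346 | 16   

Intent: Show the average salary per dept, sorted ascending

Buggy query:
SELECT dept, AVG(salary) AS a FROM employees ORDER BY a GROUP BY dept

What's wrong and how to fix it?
Bug: ORDER BY appears before GROUP BY; SQL clause order requires GROUP BY first

Fix: Move ORDER BY to the end, after GROUP BY

Corrected query:
SELECT dept, AVG(salary) AS a FROM employees GROUP BY dept ORDER BY a

Result:
dept    | a            
--------+--------------
Legal   | 107946.333333
Finance | 150494       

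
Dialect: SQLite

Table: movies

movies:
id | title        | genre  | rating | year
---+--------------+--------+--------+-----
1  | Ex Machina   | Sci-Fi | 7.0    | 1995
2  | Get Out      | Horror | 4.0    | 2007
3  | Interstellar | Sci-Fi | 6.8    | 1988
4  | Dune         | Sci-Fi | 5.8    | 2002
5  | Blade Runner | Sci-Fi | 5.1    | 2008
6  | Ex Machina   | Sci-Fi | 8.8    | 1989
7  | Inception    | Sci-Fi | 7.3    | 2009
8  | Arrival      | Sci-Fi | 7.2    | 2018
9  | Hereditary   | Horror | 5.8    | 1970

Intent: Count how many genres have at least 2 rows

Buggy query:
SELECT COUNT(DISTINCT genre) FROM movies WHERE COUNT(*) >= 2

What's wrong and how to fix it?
Bug: COUNT(*) cannot appear in WHERE; the per-group count doesn't exist yet

Fix: Use a subquery that GROUPs and filters with HAVING, then count its rows

Corrected query:
SELECT COUNT(*) FROM (SELECT genre FROM movies GROUP BY genre HAVING COUNT(*) >= 2)

Result:
COUNT(*)
--------
2       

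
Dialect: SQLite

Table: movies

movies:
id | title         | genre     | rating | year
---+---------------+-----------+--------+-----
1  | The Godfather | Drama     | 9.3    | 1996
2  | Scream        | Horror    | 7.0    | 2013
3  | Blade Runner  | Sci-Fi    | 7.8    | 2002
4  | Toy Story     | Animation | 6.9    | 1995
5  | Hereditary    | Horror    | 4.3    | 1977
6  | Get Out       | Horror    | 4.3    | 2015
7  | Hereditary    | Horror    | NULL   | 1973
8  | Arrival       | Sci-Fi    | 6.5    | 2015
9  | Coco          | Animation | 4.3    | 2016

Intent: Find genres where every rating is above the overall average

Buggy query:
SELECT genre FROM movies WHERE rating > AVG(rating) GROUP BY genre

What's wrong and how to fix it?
Bug: AVG() is an aggregate; it can't sit directly in WHERE

Fix: Compute the overall average in a scalar subquery and compare each group's MIN against it in HAVING

Corrected query:
SELECT genre FROM movies GROUP BY genre HAVING MIN(rating) > (SELECT AVG(rating) FROM movies)

Result:
genre 
------
Drama 
Sci-Fi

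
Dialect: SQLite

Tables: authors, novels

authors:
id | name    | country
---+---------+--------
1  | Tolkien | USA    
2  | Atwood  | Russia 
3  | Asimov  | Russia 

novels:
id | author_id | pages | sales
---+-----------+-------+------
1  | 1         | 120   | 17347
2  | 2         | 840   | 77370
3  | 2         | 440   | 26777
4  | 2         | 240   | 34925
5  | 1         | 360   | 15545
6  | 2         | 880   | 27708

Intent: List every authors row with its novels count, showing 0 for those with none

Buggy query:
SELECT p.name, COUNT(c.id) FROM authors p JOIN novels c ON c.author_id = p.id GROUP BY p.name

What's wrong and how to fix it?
Bug: INNER JOIN drops authors rows that have no matching novels rows

Fix: Use LEFT JOIN so parents without children still appear (COUNT(c.id) gives 0)

Corrected query:
SELECT p.name, COUNT(c.id) FROM authors p LEFT JOIN novels c ON c.author_id = p.id GROUP BY p.name

Result:
name    | COUNT(c.id)
--------+------------
Asimov  | 0          
Atwood  | 4          
Tolkien | 2          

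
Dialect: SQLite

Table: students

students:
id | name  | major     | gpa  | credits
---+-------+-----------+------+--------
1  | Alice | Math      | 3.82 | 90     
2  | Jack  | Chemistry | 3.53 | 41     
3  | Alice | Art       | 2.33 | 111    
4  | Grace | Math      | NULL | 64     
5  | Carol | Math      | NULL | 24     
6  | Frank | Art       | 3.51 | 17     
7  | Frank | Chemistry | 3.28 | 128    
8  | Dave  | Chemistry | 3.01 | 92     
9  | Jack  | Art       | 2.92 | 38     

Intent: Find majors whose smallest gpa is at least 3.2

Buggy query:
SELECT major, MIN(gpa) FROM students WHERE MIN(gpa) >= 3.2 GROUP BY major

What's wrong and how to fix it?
Bug: Aggregates like MIN are computed per group after WHERE runs

Fix: Use HAVING for the per-group MIN condition

Corrected query:
SELECT major, MIN(gpa) FROM students GROUP BY major HAVING MIN(gpa) >= 3.2

Result:
major | MIN(gpa)
------+---------
Math  | 3.82    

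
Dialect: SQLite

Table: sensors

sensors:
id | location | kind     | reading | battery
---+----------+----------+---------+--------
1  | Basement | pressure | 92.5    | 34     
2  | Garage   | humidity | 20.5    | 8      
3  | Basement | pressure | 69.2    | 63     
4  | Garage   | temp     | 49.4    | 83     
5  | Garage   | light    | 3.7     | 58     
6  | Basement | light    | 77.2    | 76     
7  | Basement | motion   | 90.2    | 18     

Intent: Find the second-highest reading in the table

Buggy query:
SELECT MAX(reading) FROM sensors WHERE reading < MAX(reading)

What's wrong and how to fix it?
Bug: MAX(reading) on the right of the comparison is an aggregate-in-WHERE error

Fix: Put the inner MAX in a scalar subquery

Corrected query:
SELECT MAX(reading) FROM sensors WHERE reading < (SELECT MAX(reading) FROM sensors)

Result:
MAX(reading)
------------
90.2        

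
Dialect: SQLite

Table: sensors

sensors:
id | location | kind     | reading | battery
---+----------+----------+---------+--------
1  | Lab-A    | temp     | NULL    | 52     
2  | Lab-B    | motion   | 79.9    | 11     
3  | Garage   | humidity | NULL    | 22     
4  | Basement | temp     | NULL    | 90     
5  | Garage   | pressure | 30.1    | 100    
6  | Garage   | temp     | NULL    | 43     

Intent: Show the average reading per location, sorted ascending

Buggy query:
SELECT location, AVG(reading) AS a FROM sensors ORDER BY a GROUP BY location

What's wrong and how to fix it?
Bug: ORDER BY appears before GROUP BY; SQL clause order requires GROUP BY first

Fix: Move ORDER BY to the end, after GROUP BY

Corrected query:
SELECT location, AVG(reading) AS a FROM sensors GROUP BY location ORDER BY a

Result:
location | a   
---------+-----
Basement | NULL
Lab-A    | NULL
Garage   | 30.1
Lab-B    | 79.9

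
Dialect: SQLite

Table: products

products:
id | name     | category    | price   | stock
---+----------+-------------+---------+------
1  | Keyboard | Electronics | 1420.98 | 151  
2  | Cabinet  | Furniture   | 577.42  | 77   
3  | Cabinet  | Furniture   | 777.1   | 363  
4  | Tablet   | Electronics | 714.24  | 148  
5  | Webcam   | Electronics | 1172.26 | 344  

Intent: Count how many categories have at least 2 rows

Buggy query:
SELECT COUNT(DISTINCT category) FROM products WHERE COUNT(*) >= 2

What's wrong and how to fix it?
Bug: COUNT(*) cannot appear in WHERE; the per-group count doesn't exist yet

Fix: Group first with HAVING COUNT(*) >= 2, then COUNT the resulting groups

Corrected query:
SELECT COUNT(*) FROM (SELECT category FROM products GROUP BY category HAVING COUNT(*) >= 2)

Result:
COUNT(*)
--------
2       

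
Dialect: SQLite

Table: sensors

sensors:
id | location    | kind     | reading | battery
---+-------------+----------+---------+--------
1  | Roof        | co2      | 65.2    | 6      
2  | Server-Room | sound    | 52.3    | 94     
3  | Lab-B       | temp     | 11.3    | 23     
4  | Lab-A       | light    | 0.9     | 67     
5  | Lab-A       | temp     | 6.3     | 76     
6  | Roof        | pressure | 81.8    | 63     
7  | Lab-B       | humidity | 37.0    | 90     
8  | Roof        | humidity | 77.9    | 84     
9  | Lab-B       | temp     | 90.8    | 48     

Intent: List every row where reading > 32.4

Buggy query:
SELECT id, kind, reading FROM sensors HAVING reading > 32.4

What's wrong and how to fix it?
Bug: HAVING filters the output of aggregation, but this query has no GROUP BY and no aggregate functions, so SQLite rejects it (HAVING clause on a non-aggregate query); the condition here is per row

Fix: Use WHERE for row-level filtering

Corrected query:
SELECT id, kind, reading FROM sensors WHERE reading > 32.4

Result:
id | kind     | reading
---+----------+--------
1  | co2      | 65.2   
2  | sound    | 52.3   
6  | pressure | 81.8   
7  | humidity | 37     
8  | humidity | 77.9   
9  | temp     | 90.8   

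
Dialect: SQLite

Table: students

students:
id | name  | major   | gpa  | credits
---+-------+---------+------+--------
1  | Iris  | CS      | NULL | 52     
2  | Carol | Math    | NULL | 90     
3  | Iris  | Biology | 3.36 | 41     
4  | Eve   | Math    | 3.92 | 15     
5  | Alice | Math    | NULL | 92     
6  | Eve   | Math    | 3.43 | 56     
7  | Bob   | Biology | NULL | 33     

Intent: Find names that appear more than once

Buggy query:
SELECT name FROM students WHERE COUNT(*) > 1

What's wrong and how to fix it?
Bug: COUNT(*) is an aggregate and cannot be used in WHERE

Fix: GROUP BY name, then filter groups with HAVING COUNT(*) > 1

Corrected query:
SELECT name FROM students GROUP BY name HAVING COUNT(*) > 1

Result:
name
----
Eve 
Iris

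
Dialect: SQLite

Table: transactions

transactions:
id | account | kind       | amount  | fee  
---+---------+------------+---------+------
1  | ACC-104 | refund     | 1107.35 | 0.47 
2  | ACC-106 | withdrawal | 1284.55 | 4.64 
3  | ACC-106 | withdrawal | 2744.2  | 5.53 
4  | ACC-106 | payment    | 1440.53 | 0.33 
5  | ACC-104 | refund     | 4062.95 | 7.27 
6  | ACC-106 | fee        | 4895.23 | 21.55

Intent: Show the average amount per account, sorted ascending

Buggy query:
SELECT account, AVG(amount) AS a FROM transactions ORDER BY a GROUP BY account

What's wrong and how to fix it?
Bug: ORDER BY appears before GROUP BY; SQL clause order requires GROUP BY first

Fix: Reorder: SELECT … FROM … GROUP BY … ORDER BY …

Corrected query:
SELECT account, AVG(amount) AS a FROM transactions GROUP BY account ORDER BY a

Result:
account | a        
--------+----------
ACC-104 | 2585.15  
ACC-106 | 2591.1275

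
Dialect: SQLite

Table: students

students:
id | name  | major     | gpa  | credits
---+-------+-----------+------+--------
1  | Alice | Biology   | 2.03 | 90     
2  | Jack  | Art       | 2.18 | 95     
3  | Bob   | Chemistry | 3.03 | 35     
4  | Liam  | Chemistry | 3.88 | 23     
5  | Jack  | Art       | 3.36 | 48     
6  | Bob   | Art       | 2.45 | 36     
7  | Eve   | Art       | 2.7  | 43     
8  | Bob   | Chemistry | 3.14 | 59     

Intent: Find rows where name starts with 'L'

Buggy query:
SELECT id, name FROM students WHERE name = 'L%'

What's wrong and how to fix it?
Bug: Wildcards only work with LIKE; '=' treats '%' as a literal character

Fix: Replace '=' with LIKE so 'L%' is treated as a pattern

Corrected query:
SELECT id, name FROM students WHERE name LIKE 'L%'

Result:
id | name
---+-----
4  | Liam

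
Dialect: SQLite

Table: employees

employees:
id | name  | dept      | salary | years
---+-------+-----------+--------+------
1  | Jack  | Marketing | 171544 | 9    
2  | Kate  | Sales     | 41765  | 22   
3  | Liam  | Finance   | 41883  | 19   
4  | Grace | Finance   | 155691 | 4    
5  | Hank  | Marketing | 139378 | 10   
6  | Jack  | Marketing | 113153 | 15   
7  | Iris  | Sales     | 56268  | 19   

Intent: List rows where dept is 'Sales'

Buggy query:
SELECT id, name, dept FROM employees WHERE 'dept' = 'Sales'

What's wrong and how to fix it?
Bug: 'dept' in single quotes is a string literal, not the column; the comparison is literal-vs-literal and never true

Fix: Remove the quotes around the column name (or use double quotes for an identifier)

Corrected query:
SELECT id, name, dept FROM employees WHERE dept = 'Sales'

Result:
id | name | dept 
---+------+------
2  | Kate | Sales
7  | Iris | Sales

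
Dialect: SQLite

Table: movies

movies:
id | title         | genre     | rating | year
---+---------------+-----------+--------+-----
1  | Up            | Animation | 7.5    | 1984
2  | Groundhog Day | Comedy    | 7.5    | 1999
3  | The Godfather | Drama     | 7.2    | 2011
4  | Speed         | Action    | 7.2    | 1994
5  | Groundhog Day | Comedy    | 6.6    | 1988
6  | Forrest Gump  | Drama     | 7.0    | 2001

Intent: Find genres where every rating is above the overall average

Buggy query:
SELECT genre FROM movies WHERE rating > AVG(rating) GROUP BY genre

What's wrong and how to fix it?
Bug: AVG() is an aggregate; it can't sit directly in WHERE

Fix: Compute the overall average in a scalar subquery and compare each group's MIN against it in HAVING

Corrected query:
SELECT genre FROM movies GROUP BY genre HAVING MIN(rating) > (SELECT AVG(rating) FROM movies)

Result:
genre    
---------
Action   
Animation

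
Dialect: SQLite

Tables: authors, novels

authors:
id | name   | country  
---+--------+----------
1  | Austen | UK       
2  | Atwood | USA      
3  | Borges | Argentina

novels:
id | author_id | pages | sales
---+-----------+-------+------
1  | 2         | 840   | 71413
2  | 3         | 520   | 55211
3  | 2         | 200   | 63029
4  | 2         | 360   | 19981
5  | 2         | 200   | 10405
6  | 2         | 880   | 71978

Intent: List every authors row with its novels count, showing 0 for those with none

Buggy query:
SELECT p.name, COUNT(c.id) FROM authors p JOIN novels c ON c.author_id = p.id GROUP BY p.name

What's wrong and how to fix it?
Bug: INNER JOIN drops authors rows that have no matching novels rows

Fix: Switch to LEFT JOIN to retain unmatched parent rows

Corrected query:
SELECT p.name, COUNT(c.id) FROM authors p LEFT JOIN novels c ON c.author_id = p.id GROUP BY p.name

Result:
name   | COUNT(c.id)
-------+------------
Atwood | 5          
Austen | 0          
Borges | 1          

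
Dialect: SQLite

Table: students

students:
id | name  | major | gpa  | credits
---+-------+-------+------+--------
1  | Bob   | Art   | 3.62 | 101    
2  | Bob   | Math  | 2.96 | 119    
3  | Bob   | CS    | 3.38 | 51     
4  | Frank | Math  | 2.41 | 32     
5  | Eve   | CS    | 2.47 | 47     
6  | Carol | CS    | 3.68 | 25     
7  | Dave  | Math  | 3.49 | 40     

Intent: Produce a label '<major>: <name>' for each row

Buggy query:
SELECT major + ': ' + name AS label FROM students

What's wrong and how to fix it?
Bug: '+' is numeric addition; on text columns SQLite converts them to 0 instead of concatenating

Fix: Use the || operator for string concatenation

Corrected query:
SELECT major || ': ' || name AS label FROM students

Result:
label      
-----------
Art: Bob   
Math: Bob  
CS: Bob    
Math: Frank
CS: Eve    
CS: Carol  
Math: Dave 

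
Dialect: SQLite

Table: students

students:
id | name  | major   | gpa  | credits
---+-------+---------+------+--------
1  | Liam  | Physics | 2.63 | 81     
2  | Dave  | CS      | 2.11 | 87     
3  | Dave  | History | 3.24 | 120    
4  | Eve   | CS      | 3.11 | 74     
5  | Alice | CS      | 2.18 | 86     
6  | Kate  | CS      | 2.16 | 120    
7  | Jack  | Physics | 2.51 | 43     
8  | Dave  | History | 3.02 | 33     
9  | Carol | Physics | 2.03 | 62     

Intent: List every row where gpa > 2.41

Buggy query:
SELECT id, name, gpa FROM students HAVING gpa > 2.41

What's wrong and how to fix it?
Bug: This is a non-aggregate query (no GROUP BY, no aggregates), so in SQLite the HAVING clause is invalid here; a row-level condition belongs in WHERE

Fix: Use WHERE for row-level filtering

Corrected query:
SELECT id, name, gpa FROM students WHERE gpa > 2.41

Result:
id | name | gpa 
---+------+-----
1  | Liam | 2.63
3  | Dave | 3.24
4  | Eve  | 3.11
7  | Jack | 2.51
8  | Dave | 3.02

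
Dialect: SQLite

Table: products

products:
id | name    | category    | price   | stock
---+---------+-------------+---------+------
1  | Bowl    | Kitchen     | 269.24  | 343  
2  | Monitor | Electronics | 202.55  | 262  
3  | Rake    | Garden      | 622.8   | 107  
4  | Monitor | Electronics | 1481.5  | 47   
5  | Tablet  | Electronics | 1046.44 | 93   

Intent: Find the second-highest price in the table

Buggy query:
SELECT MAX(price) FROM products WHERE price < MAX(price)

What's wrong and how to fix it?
Bug: MAX(price) on the right of the comparison is an aggregate-in-WHERE error

Fix: Compute the overall MAX in a subquery, then take MAX of rows below it

Corrected query:
SELECT MAX(price) FROM products WHERE price < (SELECT MAX(price) FROM products)

Result:
MAX(price)
----------
1046.44   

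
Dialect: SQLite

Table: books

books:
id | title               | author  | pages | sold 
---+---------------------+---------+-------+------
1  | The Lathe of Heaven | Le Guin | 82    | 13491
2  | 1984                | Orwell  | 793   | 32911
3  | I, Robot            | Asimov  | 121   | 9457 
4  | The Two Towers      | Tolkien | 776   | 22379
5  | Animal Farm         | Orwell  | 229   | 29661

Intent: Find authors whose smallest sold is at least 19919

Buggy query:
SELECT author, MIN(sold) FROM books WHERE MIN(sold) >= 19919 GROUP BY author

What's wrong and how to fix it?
Bug: Aggregates like MIN are computed per group after WHERE runs

Fix: Replace WHERE with HAVING after the GROUP BY

Corrected query:
SELECT author, MIN(sold) FROM books GROUP BY author HAVING MIN(sold) >= 19919

Result:
author  | MIN(sold)
--------+----------
Orwell  | 29661    
Tolkien | 22379    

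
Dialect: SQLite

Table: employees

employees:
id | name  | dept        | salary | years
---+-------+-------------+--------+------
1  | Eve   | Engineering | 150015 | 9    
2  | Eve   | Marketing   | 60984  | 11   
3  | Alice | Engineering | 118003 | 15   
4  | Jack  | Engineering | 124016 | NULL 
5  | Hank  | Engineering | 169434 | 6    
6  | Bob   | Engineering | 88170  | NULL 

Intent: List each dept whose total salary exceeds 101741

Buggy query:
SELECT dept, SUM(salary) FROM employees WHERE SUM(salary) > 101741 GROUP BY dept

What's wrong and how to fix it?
Bug: SUM(salary) is an aggregate, but WHERE filters rows before aggregation

Fix: Use HAVING (which filters groups after aggregation) instead of WHERE

Corrected query:
SELECT dept, SUM(salary) FROM employees GROUP BY dept HAVING SUM(salary) > 101741

Result:
dept        | SUM(salary)
------------+------------
Engineering | 649638     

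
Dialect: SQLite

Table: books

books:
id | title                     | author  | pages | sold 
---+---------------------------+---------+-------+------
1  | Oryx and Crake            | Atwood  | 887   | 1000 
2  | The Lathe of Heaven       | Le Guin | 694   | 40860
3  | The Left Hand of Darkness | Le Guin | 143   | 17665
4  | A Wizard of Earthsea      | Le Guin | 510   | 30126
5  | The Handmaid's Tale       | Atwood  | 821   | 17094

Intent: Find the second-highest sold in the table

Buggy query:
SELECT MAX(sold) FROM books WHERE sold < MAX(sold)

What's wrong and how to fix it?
Bug: The inner MAX is an aggregate inside WHERE, which is not allowed

Fix: Compute the overall MAX in a subquery, then take MAX of rows below it

Corrected query:
SELECT MAX(sold) FROM books WHERE sold < (SELECT MAX(sold) FROM books)

Result:
MAX(sold)
---------
30126    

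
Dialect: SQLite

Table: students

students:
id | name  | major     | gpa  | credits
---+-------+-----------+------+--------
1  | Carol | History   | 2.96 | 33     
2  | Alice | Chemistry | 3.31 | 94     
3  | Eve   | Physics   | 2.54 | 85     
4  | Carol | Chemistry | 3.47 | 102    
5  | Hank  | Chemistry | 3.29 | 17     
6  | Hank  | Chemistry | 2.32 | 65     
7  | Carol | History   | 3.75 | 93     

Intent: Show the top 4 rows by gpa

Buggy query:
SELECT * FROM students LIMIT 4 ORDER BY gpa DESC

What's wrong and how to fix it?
Bug: ORDER BY cannot follow LIMIT; LIMIT is the final clause

Fix: Swap the clauses: ORDER BY first, then LIMIT

Corrected query:
SELECT * FROM students ORDER BY gpa DESC LIMIT 4

Result:
id | name  | major     | gpa  | credits
---+-------+-----------+------+--------
7  | Carol | History   | 3.75 | 93     
4  | Carol | Chemistry | 3.47 | 102    
2  | Alice | Chemistry | 3.31 | 94     
5  | Hank  | Chemistry | 3.29 | 17     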